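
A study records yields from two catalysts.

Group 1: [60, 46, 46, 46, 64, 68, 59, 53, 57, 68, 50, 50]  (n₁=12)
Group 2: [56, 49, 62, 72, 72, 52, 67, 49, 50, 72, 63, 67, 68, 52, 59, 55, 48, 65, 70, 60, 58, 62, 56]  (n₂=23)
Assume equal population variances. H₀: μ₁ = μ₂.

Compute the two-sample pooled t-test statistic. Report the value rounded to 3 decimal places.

test statistic = -1.590

x̄₁=55.583, s₁=8.295, n₁=12
x̄₂=60.174, s₂=8.009, n₂=23
s_p² = [11·8.295² + 22·8.009²]/33 = 65.7037
SE = √(s_p²·(1/12+1/23)) = 2.8865
t = (55.583−60.174)/2.8865 = -1.5904
df = 33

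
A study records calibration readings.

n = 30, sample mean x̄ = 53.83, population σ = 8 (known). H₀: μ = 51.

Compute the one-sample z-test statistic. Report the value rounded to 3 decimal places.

SE = σ/√n = 8/√30 = 1.4606
z = (x̄−μ₀)/SE = (53.83−51)/1.4606 = 1.9376

test statistic = 1.938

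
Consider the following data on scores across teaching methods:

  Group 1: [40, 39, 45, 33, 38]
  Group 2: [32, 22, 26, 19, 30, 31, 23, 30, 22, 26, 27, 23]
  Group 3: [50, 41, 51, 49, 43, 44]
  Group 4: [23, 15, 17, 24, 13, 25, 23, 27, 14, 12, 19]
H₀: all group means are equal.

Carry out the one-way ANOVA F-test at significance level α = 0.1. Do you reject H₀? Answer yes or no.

reject H₀: yes

Group means [39.00, 25.92, 46.33, 19.27], grand mean 29.294
SSB = Σnᵢ(x̄ᵢ−x̄)² = 3454.627; SSW = ΣΣ(x−x̄ᵢ)² = 640.432
MSB = 3454.627/3 = 1151.5423; MSW = 640.432/30 = 21.3477
F = MSB/MSW = 53.9422
df = (3, 30)
p-value (upper-tail) = 0.00000
At α=0.1: p < α → reject H₀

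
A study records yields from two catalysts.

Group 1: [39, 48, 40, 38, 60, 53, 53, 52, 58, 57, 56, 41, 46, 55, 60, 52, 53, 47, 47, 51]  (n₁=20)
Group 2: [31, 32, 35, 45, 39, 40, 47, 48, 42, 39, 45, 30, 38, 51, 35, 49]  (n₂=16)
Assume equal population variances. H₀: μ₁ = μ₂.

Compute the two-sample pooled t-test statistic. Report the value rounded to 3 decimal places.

test statistic = 4.369

x̄₁=50.300, s₁=6.853, n₁=20
x̄₂=40.375, s₂=6.672, n₂=16
s_p² = [19·6.853² + 15·6.672²]/34 = 45.8809
SE = √(s_p²·(1/20+1/16)) = 2.2719
t = (50.300−40.375)/2.2719 = 4.3686
df = 34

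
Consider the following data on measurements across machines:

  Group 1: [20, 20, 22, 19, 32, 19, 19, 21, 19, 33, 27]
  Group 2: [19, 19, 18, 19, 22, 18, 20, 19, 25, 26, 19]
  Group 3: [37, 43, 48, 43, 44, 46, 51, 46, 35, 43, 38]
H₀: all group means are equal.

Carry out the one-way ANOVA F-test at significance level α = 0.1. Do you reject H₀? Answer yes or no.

reject H₀: yes

Group means [22.82, 20.36, 43.09], grand mean 28.758
SSB = Σnᵢ(x̄ᵢ−x̄)² = 3422.970; SSW = ΣΣ(x−x̄ᵢ)² = 593.091
MSB = 3422.970/2 = 1711.4848; MSW = 593.091/30 = 19.7697
F = MSB/MSW = 86.5711
df = (2, 30)
p-value (upper-tail) = 0.00000
At α=0.1: p < α → reject H₀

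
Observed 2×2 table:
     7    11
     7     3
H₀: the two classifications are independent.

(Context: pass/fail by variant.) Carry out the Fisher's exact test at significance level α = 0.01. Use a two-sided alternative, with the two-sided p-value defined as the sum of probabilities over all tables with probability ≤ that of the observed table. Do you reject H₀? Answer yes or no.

reject H₀: no

Margins: r₁=18, r₂=10, c₁=14, c₂=14, n=28
p_obs = C(18,7)·C(10,7)/C(28,14); sum pmf over tables with pmf ≤ p_obs
p-value (two-sided) = 0.23646
At α=0.01: p ≥ α → fail to reject H₀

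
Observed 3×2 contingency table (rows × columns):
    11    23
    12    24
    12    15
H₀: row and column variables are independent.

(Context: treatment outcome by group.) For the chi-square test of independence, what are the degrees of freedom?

degrees of freedom = 2

df = (r−1)(c−1) = (3−1)·(2−1) = 2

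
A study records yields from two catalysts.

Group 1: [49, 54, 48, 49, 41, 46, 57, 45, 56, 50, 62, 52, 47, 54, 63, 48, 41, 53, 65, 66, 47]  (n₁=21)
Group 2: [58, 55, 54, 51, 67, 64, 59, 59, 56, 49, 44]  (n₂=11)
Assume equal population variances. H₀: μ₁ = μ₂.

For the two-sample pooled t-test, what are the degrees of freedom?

df = n₁ + n₂ − 2 = 21 + 11 − 2 = 30

degrees of freedom = 30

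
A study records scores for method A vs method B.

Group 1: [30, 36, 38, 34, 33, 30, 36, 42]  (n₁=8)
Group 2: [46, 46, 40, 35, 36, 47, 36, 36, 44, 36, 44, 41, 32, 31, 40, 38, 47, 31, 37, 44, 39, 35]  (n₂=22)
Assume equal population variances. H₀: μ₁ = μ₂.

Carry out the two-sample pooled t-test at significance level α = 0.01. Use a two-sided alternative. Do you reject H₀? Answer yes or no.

reject H₀: no

x̄₁=34.875, s₁=4.051, n₁=8
x̄₂=39.136, s₂=5.148, n₂=22
s_p² = [7·4.051² + 21·5.148²]/28 = 23.9809
SE = √(s_p²·(1/8+1/22)) = 2.0218
t = (34.875−39.136)/2.0218 = -2.1077
df = 28
p-value (two-sided) = 0.04414
At α=0.01: p ≥ α → fail to reject H₀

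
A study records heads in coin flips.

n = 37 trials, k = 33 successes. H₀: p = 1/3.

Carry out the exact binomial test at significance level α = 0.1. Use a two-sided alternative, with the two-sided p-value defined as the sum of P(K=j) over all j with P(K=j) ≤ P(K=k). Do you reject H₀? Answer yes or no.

reject H₀: yes

Exact binomial: n=37, k=33, p₀=1/3=0.3333
P(X=j) = C(n,j)·p₀^j·(1−p₀)^(n−j); p = Σ P(X=j) over j with P(X=j) ≤ P(X=33)
p-value (two-sided) = 0.00000
At α=0.1: p < α → reject H₀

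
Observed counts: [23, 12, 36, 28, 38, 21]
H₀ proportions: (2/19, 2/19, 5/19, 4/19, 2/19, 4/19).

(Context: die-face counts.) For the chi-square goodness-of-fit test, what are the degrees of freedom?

degrees of freedom = 5

df = k − 1 = 6 − 1 = 5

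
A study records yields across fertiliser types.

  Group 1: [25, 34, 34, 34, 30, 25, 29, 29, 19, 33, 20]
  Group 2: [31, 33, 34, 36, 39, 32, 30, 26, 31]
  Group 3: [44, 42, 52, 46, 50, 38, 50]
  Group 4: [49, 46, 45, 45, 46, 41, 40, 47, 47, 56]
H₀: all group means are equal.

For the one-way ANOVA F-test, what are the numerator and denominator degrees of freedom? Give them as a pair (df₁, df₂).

k = 4 groups, N = 37 total
df = (k−1, N−k) = (4−1, 37−4) = (3, 33)

degrees of freedom = [3, 33]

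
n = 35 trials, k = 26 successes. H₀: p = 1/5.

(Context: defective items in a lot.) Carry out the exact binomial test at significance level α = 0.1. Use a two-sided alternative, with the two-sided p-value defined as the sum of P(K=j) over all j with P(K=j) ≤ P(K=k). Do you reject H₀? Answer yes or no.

Exact binomial: n=35, k=26, p₀=1/5=0.2000
P(X=j) = C(n,j)·p₀^j·(1−p₀)^(n−j); p = Σ P(X=j) over j with P(X=j) ≤ P(X=26)
p-value (two-sided) = 0.00000
At α=0.1: p < α → reject H₀

reject H₀: yes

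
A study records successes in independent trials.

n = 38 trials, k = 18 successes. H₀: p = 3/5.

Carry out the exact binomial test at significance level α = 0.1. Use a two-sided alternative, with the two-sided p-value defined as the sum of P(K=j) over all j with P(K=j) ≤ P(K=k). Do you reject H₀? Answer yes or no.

reject H₀: no

Exact binomial: n=38, k=18, p₀=3/5=0.6000
P(X=j) = C(n,j)·p₀^j·(1−p₀)^(n−j); p = Σ P(X=j) over j with P(X=j) ≤ P(X=18)
p-value (two-sided) = 0.13560
At α=0.1: p ≥ α → fail to reject H₀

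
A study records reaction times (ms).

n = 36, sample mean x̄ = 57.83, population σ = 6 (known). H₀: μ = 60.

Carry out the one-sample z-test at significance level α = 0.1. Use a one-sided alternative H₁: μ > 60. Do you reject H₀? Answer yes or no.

SE = σ/√n = 6/√36 = 1.0000
z = (x̄−μ₀)/SE = (57.83−60)/1.0000 = -2.1700
p-value (one-sided, H₁ greater) = 0.98500
At α=0.1: p ≥ α → fail to reject H₀

reject H₀: no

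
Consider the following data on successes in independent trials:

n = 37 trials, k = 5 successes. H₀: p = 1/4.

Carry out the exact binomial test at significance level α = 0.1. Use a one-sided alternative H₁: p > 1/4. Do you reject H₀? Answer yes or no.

Exact binomial: n=37, k=5, p₀=1/4=0.2500
P(X≥5) from Σ C(n,i)·p₀^i·(1−p₀)^(n−i)
p-value (one-sided, H₁ greater) = 0.97162
At α=0.1: p ≥ α → fail to reject H₀

reject H₀: no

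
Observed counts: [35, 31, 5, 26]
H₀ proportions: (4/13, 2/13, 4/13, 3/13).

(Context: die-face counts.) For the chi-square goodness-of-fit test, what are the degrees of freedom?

degrees of freedom = 3

df = k − 1 = 4 − 1 = 3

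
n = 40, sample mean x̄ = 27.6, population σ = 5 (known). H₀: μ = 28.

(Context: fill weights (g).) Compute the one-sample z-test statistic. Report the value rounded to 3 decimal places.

test statistic = -0.506

SE = σ/√n = 5/√40 = 0.7906
z = (x̄−μ₀)/SE = (27.6−28)/0.7906 = -0.5060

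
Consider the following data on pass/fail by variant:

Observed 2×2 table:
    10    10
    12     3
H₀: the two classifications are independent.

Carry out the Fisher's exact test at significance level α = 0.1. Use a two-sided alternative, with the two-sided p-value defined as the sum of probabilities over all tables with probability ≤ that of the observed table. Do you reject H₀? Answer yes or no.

Margins: r₁=20, r₂=15, c₁=22, c₂=13, n=35
p_obs = C(20,10)·C(15,12)/C(35,22); sum pmf over tables with pmf ≤ p_obs
p-value (two-sided) = 0.08914
At α=0.1: p < α → reject H₀

reject H₀: yes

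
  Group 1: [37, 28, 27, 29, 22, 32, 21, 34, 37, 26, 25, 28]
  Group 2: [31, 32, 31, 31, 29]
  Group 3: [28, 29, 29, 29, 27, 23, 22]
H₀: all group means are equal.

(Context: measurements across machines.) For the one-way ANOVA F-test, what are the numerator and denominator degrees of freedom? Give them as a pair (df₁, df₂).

k = 3 groups, N = 24 total
df = (k−1, N−k) = (3−1, 24−3) = (2, 21)

degrees of freedom = [2, 21]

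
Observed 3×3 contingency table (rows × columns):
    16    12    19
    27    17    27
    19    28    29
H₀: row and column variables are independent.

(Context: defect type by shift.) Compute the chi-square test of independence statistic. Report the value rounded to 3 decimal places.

Row totals [47, 71, 76], col totals [62, 57, 75], n=194
χ² = (16−15.02)²/15.02 + (12−13.81)²/13.81 + (19−18.17)²/18.17 + (27−22.69)²/22.69 + (17−20.86)²/20.86 + (27−27.45)²/27.45 + (19−24.29)²/24.29 + (28−22.33)²/22.33 + (29−29.38)²/29.38 = 4.4754
df = 4

test statistic = 4.475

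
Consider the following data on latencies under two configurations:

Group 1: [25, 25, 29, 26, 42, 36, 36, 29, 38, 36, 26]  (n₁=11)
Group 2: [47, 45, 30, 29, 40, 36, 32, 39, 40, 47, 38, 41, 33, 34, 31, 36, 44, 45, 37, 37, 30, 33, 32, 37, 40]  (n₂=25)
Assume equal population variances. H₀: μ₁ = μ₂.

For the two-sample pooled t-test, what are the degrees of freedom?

df = n₁ + n₂ − 2 = 11 + 25 − 2 = 34

degrees of freedom = 34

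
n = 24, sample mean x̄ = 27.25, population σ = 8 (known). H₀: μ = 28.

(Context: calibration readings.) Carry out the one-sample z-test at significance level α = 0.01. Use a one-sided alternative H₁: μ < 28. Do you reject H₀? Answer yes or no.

reject H₀: no

SE = σ/√n = 8/√24 = 1.6330
z = (x̄−μ₀)/SE = (27.25−28)/1.6330 = -0.4593
p-value (one-sided, H₁ less) = 0.32302
At α=0.01: p ≥ α → fail to reject H₀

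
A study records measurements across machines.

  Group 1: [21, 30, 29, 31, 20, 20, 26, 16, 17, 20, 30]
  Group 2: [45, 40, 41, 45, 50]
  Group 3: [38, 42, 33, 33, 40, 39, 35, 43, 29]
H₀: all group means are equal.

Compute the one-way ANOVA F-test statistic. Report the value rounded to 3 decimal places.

Group means [23.64, 44.20, 36.89], grand mean 32.520
SSB = Σnᵢ(x̄ᵢ−x̄)² = 1722.006; SSW = ΣΣ(x−x̄ᵢ)² = 556.234
MSB = 1722.006/2 = 861.0028; MSW = 556.234/22 = 25.2834
F = MSB/MSW = 34.0541
df = (2, 22)

test statistic = 34.054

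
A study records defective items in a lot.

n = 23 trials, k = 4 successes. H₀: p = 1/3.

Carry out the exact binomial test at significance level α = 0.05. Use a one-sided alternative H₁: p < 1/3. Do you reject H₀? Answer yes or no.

Exact binomial: n=23, k=4, p₀=1/3=0.3333
P(X≤4) from Σ C(n,i)·p₀^i·(1−p₀)^(n−i)
p-value (one-sided, H₁ less) = 0.07579
At α=0.05: p ≥ α → fail to reject H₀

reject H₀: no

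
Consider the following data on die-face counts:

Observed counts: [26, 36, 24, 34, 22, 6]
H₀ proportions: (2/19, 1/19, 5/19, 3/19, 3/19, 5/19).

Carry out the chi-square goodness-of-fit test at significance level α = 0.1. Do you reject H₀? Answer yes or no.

reject H₀: yes

n = 148; E_i = n·p_i = [15.58, 7.79, 38.95, 23.37, 23.37, 38.95]
χ² = (26−15.58)²/15.58 + (36−7.79)²/7.79 + (24−38.95)²/38.95 + (34−23.37)²/23.37 + (22−23.37)²/23.37 + (6−38.95)²/38.95 = 147.6640
df = 5
p-value (upper-tail) = 0.00000
At α=0.1: p < α → reject H₀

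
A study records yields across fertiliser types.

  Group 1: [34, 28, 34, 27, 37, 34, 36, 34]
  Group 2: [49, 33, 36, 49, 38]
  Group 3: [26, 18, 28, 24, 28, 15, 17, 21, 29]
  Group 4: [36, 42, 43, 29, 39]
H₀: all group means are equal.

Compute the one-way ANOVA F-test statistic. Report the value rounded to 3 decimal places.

Group means [33.00, 41.00, 22.89, 37.80], grand mean 32.000
SSB = Σnᵢ(x̄ᵢ−x̄)² = 1328.311; SSW = ΣΣ(x−x̄ᵢ)² = 667.689
MSB = 1328.311/3 = 442.7704; MSW = 667.689/23 = 29.0300
F = MSB/MSW = 15.2522
df = (3, 23)

test statistic = 15.252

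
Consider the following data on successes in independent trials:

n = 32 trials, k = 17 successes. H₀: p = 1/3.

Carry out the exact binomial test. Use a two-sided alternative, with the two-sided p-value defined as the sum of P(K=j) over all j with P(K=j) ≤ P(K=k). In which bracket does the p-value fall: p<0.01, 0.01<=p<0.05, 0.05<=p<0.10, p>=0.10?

Exact binomial: n=32, k=17, p₀=1/3=0.3333
P(X=j) = C(n,j)·p₀^j·(1−p₀)^(n−j); p = Σ P(X=j) over j with P(X=j) ≤ P(X=17)
p-value (two-sided) = 0.02337
→ bracket: 0.01<=p<0.05

p-value bracket: 0.01<=p<0.05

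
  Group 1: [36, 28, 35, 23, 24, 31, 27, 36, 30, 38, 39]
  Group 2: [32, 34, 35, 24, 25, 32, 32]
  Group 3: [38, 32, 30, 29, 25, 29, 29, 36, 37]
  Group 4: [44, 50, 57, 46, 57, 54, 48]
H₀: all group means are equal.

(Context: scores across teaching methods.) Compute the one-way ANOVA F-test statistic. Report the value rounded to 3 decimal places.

Group means [31.55, 30.57, 31.67, 50.86], grand mean 35.353
SSB = Σnᵢ(x̄ᵢ−x̄)² = 2124.466; SSW = ΣΣ(x−x̄ᵢ)² = 747.299
MSB = 2124.466/3 = 708.1553; MSW = 747.299/30 = 24.9100
F = MSB/MSW = 28.4286
df = (3, 30)

test statistic = 28.429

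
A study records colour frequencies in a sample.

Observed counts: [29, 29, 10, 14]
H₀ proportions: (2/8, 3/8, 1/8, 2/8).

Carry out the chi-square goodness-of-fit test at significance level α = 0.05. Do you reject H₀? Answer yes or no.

n = 82; E_i = n·p_i = [20.50, 30.75, 10.25, 20.50]
χ² = (29−20.50)²/20.50 + (29−30.75)²/30.75 + (10−10.25)²/10.25 + (14−20.50)²/20.50 = 5.6911
df = 3
p-value (upper-tail) = 0.12765
At α=0.05: p ≥ α → fail to reject H₀

reject H₀: no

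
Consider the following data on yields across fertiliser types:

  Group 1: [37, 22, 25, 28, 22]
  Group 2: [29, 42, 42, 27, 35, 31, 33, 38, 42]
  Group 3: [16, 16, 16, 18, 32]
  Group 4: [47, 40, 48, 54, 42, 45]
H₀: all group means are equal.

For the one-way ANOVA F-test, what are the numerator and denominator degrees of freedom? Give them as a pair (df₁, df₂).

k = 4 groups, N = 25 total
df = (k−1, N−k) = (4−1, 25−4) = (3, 21)

degrees of freedom = [3, 21]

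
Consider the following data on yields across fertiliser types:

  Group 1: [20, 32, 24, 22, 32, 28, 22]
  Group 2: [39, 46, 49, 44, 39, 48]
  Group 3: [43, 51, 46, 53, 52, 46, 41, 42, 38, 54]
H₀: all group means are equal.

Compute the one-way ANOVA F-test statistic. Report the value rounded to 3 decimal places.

Group means [25.71, 44.17, 46.60], grand mean 39.609
SSB = Σnᵢ(x̄ᵢ−x̄)² = 1964.816; SSW = ΣΣ(x−x̄ᵢ)² = 526.662
MSB = 1964.816/2 = 982.4082; MSW = 526.662/20 = 26.3331
F = MSB/MSW = 37.3070
df = (2, 20)

test statistic = 37.307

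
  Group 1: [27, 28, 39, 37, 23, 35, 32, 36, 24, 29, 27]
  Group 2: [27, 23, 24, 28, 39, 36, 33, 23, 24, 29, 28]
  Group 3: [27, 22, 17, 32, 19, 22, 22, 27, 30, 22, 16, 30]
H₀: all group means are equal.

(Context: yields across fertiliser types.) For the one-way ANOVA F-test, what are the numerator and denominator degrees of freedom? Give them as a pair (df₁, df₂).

k = 3 groups, N = 34 total
df = (k−1, N−k) = (3−1, 34−3) = (2, 31)

degrees of freedom = [2, 31]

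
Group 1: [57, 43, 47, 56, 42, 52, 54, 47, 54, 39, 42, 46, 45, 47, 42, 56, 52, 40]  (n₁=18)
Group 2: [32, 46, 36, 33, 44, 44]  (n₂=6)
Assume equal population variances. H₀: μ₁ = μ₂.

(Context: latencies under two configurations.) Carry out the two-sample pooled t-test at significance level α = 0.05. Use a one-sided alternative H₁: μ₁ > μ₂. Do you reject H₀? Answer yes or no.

reject H₀: yes

x̄₁=47.833, s₁=5.973, n₁=18
x̄₂=39.167, s₂=6.210, n₂=6
s_p² = [17·5.973² + 5·6.210²]/22 = 36.3333
SE = √(s_p²·(1/18+1/6)) = 2.8415
t = (47.833−39.167)/2.8415 = 3.0500
df = 22
p-value (one-sided, H₁ greater) = 0.00294
At α=0.05: p < α → reject H₀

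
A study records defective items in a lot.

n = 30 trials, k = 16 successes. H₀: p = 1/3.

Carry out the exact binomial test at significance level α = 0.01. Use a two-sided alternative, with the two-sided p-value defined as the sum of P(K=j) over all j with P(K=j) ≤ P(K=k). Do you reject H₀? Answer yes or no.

reject H₀: no

Exact binomial: n=30, k=16, p₀=1/3=0.3333
P(X=j) = C(n,j)·p₀^j·(1−p₀)^(n−j); p = Σ P(X=j) over j with P(X=j) ≤ P(X=16)
p-value (two-sided) = 0.03102
At α=0.01: p ≥ α → fail to reject H₀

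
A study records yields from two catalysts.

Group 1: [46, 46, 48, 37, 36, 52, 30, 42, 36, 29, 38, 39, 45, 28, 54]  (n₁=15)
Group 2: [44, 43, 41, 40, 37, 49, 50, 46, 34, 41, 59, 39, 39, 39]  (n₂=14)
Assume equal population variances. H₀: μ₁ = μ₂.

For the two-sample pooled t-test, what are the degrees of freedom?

df = n₁ + n₂ − 2 = 15 + 14 − 2 = 27

degrees of freedom = 27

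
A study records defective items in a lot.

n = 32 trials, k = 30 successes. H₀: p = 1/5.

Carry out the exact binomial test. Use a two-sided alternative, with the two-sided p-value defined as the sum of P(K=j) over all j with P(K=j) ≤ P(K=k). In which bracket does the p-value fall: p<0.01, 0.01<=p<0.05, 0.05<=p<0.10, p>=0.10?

Exact binomial: n=32, k=30, p₀=1/5=0.2000
P(X=j) = C(n,j)·p₀^j·(1−p₀)^(n−j); p = Σ P(X=j) over j with P(X=j) ≤ P(X=30)
p-value (two-sided) = 0.00000
→ bracket: p<0.01

p-value bracket: p<0.01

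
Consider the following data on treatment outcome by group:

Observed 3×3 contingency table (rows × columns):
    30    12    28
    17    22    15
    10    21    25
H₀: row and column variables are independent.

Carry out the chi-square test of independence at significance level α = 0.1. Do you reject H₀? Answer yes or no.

reject H₀: yes

Row totals [70, 54, 56], col totals [57, 55, 68], n=180
χ² = (30−22.17)²/22.17 + (12−21.39)²/21.39 + (28−26.44)²/26.44 + (17−17.10)²/17.10 + (22−16.50)²/16.50 + (15−20.40)²/20.40 + (10−17.73)²/17.73 + (21−17.11)²/17.11 + (25−21.16)²/21.16 = 15.1993
df = 4
p-value (upper-tail) = 0.00431
At α=0.1: p < α → reject H₀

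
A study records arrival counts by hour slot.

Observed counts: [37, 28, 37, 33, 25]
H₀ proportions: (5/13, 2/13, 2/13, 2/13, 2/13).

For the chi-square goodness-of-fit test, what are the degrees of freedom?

degrees of freedom = 4

df = k − 1 = 5 − 1 = 4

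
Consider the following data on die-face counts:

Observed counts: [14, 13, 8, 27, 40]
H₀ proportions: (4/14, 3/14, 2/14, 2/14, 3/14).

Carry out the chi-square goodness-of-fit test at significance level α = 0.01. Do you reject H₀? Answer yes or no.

n = 102; E_i = n·p_i = [29.14, 21.86, 14.57, 14.57, 21.86]
χ² = (14−29.14)²/29.14 + (13−21.86)²/21.86 + (8−14.57)²/14.57 + (27−14.57)²/14.57 + (40−21.86)²/21.86 = 40.0817
df = 4
p-value (upper-tail) = 0.00000
At α=0.01: p < α → reject H₀

reject H₀: yes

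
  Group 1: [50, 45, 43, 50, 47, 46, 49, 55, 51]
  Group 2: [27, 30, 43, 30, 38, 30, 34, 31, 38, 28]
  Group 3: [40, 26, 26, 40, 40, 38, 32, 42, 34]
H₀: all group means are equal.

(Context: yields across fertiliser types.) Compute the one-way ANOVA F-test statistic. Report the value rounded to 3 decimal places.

Group means [48.44, 32.90, 35.33], grand mean 38.679
SSB = Σnᵢ(x̄ᵢ−x̄)² = 1292.985; SSW = ΣΣ(x−x̄ᵢ)² = 651.122
MSB = 1292.985/2 = 646.4925; MSW = 651.122/25 = 26.0449
F = MSB/MSW = 24.8222
df = (2, 25)

test statistic = 24.822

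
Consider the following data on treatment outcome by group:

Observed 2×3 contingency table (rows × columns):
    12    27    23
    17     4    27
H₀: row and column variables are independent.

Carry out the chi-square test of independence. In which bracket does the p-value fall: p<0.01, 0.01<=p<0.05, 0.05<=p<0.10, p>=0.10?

p-value bracket: p<0.01

Row totals [62, 48], col totals [29, 31, 50], n=110
χ² = (12−16.35)²/16.35 + (27−17.47)²/17.47 + (23−28.18)²/28.18 + (17−12.65)²/12.65 + (4−13.53)²/13.53 + (27−21.82)²/21.82 = 16.7359
df = 2
p-value (upper-tail) = 0.00023
→ bracket: p<0.01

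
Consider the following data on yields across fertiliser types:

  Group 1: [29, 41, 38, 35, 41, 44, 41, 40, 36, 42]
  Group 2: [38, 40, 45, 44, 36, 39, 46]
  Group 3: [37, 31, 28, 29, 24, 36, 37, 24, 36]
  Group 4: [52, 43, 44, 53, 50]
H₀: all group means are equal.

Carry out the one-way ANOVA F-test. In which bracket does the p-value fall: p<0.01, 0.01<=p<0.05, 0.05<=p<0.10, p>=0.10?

Group means [38.70, 41.14, 31.33, 48.40], grand mean 38.677
SSB = Σnᵢ(x̄ᵢ−x̄)² = 1000.617; SSW = ΣΣ(x−x̄ᵢ)² = 578.157
MSB = 1000.617/3 = 333.5390; MSW = 578.157/27 = 21.4132
F = MSB/MSW = 15.5763
df = (3, 27)
p-value (upper-tail) = 0.00000
→ bracket: p<0.01

p-value bracket: p<0.01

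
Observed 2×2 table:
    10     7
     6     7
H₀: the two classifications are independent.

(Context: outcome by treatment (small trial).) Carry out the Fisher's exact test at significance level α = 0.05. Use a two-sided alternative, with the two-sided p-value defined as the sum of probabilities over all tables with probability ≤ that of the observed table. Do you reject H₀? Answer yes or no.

Margins: r₁=17, r₂=13, c₁=16, c₂=14, n=30
p_obs = C(17,10)·C(13,6)/C(30,16); sum pmf over tables with pmf ≤ p_obs
p-value (two-sided) = 0.71314
At α=0.05: p ≥ α → fail to reject H₀

reject H₀: no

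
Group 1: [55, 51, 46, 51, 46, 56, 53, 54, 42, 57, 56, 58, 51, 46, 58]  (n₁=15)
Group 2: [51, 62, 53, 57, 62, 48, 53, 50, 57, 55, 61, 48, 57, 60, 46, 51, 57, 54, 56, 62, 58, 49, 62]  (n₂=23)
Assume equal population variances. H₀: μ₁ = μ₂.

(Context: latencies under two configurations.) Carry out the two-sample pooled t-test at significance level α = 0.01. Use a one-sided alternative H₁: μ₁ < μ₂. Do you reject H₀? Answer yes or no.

reject H₀: no

x̄₁=52.000, s₁=5.028, n₁=15
x̄₂=55.174, s₂=5.060, n₂=23
s_p² = [14·5.028² + 22·5.060²]/36 = 25.4807
SE = √(s_p²·(1/15+1/23)) = 1.6753
t = (52.000−55.174)/1.6753 = -1.8946
df = 36
p-value (one-sided, H₁ less) = 0.03310
At α=0.01: p ≥ α → fail to reject H₀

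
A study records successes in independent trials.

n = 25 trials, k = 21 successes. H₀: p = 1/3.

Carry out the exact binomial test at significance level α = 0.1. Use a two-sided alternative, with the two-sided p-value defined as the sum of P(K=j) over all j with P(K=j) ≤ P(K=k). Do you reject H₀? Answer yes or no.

Exact binomial: n=25, k=21, p₀=1/3=0.3333
P(X=j) = C(n,j)·p₀^j·(1−p₀)^(n−j); p = Σ P(X=j) over j with P(X=j) ≤ P(X=21)
p-value (two-sided) = 0.00000
At α=0.1: p < α → reject H₀

reject H₀: yes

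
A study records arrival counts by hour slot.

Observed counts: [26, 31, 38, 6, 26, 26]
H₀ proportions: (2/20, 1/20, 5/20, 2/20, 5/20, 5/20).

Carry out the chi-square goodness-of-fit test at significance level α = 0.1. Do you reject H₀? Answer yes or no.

reject H₀: yes

n = 153; E_i = n·p_i = [15.30, 7.65, 38.25, 15.30, 38.25, 38.25]
χ² = (26−15.30)²/15.30 + (31−7.65)²/7.65 + (38−38.25)²/38.25 + (6−15.30)²/15.30 + (26−38.25)²/38.25 + (26−38.25)²/38.25 = 92.2549
df = 5
p-value (upper-tail) = 0.00000
At α=0.1: p < α → reject H₀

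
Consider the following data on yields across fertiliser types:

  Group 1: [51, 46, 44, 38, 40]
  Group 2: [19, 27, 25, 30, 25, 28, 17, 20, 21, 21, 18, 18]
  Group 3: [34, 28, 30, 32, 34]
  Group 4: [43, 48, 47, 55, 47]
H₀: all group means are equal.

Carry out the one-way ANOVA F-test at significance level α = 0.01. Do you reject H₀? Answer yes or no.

Group means [43.80, 22.42, 31.60, 48.00], grand mean 32.815
SSB = Σnᵢ(x̄ᵢ−x̄)² = 3061.157; SSW = ΣΣ(x−x̄ᵢ)² = 420.917
MSB = 3061.157/3 = 1020.3858; MSW = 420.917/23 = 18.3007
F = MSB/MSW = 55.7566
df = (3, 23)
p-value (upper-tail) = 0.00000
At α=0.01: p < α → reject H₀

reject H₀: yes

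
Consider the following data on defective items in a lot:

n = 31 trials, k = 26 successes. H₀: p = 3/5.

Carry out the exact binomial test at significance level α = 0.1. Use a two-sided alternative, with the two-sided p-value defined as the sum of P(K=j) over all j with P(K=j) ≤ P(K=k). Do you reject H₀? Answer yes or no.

reject H₀: yes

Exact binomial: n=31, k=26, p₀=3/5=0.6000
P(X=j) = C(n,j)·p₀^j·(1−p₀)^(n−j); p = Σ P(X=j) over j with P(X=j) ≤ P(X=26)
p-value (two-sided) = 0.00565
At α=0.1: p < α → reject H₀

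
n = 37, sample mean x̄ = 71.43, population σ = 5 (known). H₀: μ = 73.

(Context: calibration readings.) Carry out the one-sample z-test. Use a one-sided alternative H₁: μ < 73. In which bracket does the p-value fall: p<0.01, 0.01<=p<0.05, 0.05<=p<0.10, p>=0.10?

p-value bracket: 0.01<=p<0.05

SE = σ/√n = 5/√37 = 0.8220
z = (x̄−μ₀)/SE = (71.43−73)/0.8220 = -1.9100
p-value (one-sided, H₁ less) = 0.02807
→ bracket: 0.01<=p<0.05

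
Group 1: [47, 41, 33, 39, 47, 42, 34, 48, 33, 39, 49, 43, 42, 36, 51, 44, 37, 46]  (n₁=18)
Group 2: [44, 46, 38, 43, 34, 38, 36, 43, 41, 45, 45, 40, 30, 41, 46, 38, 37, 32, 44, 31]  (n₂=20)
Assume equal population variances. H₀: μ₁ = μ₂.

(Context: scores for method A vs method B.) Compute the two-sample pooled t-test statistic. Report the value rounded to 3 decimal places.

test statistic = 1.221

x̄₁=41.722, s₁=5.644, n₁=18
x̄₂=39.600, s₂=5.072, n₂=20
s_p² = [17·5.644² + 19·5.072²]/36 = 28.6225
SE = √(s_p²·(1/18+1/20)) = 1.7382
t = (41.722−39.600)/1.7382 = 1.2209
df = 36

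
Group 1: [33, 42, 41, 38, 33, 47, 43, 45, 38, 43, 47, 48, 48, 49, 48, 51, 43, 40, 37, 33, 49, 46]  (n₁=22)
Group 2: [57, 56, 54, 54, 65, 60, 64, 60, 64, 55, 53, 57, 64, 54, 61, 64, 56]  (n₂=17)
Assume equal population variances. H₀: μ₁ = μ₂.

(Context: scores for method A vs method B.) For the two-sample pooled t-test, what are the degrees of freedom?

df = n₁ + n₂ − 2 = 22 + 17 − 2 = 37

degrees of freedom = 37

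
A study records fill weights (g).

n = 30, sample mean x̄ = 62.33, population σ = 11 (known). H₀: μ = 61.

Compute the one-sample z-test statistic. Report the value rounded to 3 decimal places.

test statistic = 0.662

SE = σ/√n = 11/√30 = 2.0083
z = (x̄−μ₀)/SE = (62.33−61)/2.0083 = 0.6622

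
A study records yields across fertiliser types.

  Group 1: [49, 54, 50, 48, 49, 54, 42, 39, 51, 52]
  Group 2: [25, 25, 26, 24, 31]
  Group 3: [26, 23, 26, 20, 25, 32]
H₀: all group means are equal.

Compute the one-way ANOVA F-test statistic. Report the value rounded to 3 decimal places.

test statistic = 77.579

Group means [48.80, 26.20, 25.33], grand mean 36.714
SSB = Σnᵢ(x̄ᵢ−x̄)² = 2790.552; SSW = ΣΣ(x−x̄ᵢ)² = 323.733
MSB = 2790.552/2 = 1395.2762; MSW = 323.733/18 = 17.9852
F = MSB/MSW = 77.5792
df = (2, 18)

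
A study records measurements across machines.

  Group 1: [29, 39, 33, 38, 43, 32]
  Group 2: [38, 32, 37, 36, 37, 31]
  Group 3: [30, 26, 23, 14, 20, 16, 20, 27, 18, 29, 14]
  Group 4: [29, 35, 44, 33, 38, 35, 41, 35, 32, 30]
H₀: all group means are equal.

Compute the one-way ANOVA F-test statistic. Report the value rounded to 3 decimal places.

test statistic = 18.729

Group means [35.67, 35.17, 21.55, 35.20], grand mean 30.727
SSB = Σnᵢ(x̄ᵢ−x̄)² = 1392.052; SSW = ΣΣ(x−x̄ᵢ)² = 718.494
MSB = 1392.052/3 = 464.0172; MSW = 718.494/29 = 24.7757
F = MSB/MSW = 18.7288
df = (3, 29)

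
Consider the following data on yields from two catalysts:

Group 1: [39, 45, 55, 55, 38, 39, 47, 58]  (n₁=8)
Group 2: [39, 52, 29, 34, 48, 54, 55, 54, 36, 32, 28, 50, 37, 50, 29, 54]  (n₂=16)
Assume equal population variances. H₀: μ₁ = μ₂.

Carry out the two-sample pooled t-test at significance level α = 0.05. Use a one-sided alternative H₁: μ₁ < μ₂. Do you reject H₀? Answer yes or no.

x̄₁=47.000, s₁=8.124, n₁=8
x̄₂=42.562, s₂=10.418, n₂=16
s_p² = [7·8.124² + 15·10.418²]/22 = 94.9972
SE = √(s_p²·(1/8+1/16)) = 4.2204
t = (47.000−42.562)/4.2204 = 1.0514
df = 22
p-value (one-sided, H₁ less) = 0.84776
At α=0.05: p ≥ α → fail to reject H₀

reject H₀: no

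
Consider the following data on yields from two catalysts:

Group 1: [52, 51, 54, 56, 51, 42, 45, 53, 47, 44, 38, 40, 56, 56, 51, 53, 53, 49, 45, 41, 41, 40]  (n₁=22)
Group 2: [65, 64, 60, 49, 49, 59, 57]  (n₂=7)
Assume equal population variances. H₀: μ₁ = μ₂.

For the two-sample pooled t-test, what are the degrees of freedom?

df = n₁ + n₂ − 2 = 22 + 7 − 2 = 27

degrees of freedom = 27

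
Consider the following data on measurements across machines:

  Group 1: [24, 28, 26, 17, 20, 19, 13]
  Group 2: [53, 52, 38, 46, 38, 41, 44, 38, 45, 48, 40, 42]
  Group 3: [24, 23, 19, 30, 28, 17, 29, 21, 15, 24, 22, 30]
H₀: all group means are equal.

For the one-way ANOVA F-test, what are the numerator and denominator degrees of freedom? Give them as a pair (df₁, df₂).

degrees of freedom = [2, 28]

k = 3 groups, N = 31 total
df = (k−1, N−k) = (3−1, 31−3) = (2, 28)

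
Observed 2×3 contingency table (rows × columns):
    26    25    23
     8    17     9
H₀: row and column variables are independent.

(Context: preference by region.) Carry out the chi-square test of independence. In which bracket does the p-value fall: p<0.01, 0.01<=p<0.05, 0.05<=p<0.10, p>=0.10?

Row totals [74, 34], col totals [34, 42, 32], n=108
χ² = (26−23.30)²/23.30 + (25−28.78)²/28.78 + (23−21.93)²/21.93 + (8−10.70)²/10.70 + (17−13.22)²/13.22 + (9−10.07)²/10.07 = 2.7391
df = 2
p-value (upper-tail) = 0.25422
→ bracket: p>=0.10

p-value bracket: p>=0.10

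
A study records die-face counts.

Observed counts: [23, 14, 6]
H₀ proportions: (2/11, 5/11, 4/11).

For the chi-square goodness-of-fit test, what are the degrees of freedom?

df = k − 1 = 3 − 1 = 2

degrees of freedom = 2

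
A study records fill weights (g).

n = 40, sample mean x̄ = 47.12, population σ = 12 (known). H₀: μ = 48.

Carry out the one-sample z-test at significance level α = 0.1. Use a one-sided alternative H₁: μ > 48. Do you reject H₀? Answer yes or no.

SE = σ/√n = 12/√40 = 1.8974
z = (x̄−μ₀)/SE = (47.12−48)/1.8974 = -0.4638
p-value (one-sided, H₁ greater) = 0.67860
At α=0.1: p ≥ α → fail to reject H₀

reject H₀: no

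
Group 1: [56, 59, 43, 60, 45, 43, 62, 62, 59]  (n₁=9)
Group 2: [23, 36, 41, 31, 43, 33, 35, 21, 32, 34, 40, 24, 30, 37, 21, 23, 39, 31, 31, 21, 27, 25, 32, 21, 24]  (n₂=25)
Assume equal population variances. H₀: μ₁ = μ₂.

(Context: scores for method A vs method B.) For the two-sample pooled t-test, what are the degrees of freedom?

degrees of freedom = 32

df = n₁ + n₂ − 2 = 9 + 25 − 2 = 32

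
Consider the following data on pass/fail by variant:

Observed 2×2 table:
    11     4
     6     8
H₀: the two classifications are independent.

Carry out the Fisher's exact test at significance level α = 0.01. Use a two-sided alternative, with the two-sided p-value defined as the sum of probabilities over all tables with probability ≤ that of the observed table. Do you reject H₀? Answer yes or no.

Margins: r₁=15, r₂=14, c₁=17, c₂=12, n=29
p_obs = C(15,11)·C(14,6)/C(29,17); sum pmf over tables with pmf ≤ p_obs
p-value (two-sided) = 0.13942
At α=0.01: p ≥ α → fail to reject H₀

reject H₀: no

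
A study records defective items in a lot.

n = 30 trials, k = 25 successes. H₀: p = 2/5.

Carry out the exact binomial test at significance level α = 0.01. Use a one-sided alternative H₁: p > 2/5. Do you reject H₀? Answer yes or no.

reject H₀: yes

Exact binomial: n=30, k=25, p₀=2/5=0.4000
P(X≥25) from Σ C(n,i)·p₀^i·(1−p₀)^(n−i)
p-value (one-sided, H₁ greater) = 0.00000
At α=0.01: p < α → reject H₀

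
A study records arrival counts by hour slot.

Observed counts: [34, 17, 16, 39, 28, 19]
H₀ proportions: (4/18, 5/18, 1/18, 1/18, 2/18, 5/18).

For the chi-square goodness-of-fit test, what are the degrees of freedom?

df = k − 1 = 6 − 1 = 5

degrees of freedom = 5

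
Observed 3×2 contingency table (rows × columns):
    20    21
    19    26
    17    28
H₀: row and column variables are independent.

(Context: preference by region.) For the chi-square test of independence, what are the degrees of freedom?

df = (r−1)(c−1) = (3−1)·(2−1) = 2

degrees of freedom = 2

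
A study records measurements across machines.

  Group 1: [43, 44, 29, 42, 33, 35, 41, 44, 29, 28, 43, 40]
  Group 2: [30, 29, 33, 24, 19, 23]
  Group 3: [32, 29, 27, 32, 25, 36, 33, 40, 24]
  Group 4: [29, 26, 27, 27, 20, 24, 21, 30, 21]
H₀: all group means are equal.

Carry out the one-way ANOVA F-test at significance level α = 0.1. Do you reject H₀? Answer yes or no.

Group means [37.58, 26.33, 30.89, 25.00], grand mean 30.889
SSB = Σnᵢ(x̄ᵢ−x̄)² = 974.417; SSW = ΣΣ(x−x̄ᵢ)² = 905.139
MSB = 974.417/3 = 324.8056; MSW = 905.139/32 = 28.2856
F = MSB/MSW = 11.4831
df = (3, 32)
p-value (upper-tail) = 0.00003
At α=0.1: p < α → reject H₀

reject H₀: yes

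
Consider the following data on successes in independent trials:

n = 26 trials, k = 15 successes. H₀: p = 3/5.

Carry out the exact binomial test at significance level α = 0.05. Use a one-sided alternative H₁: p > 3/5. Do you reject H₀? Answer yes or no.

Exact binomial: n=26, k=15, p₀=3/5=0.6000
P(X≥15) from Σ C(n,i)·p₀^i·(1−p₀)^(n−i)
p-value (one-sided, H₁ greater) = 0.67368
At α=0.05: p ≥ α → fail to reject H₀

reject H₀: no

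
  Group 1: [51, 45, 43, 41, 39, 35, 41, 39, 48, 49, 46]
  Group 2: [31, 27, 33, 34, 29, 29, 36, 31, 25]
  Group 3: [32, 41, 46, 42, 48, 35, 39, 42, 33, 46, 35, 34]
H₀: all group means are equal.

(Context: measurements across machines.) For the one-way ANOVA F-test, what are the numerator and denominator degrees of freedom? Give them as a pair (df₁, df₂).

degrees of freedom = [2, 29]

k = 3 groups, N = 32 total
df = (k−1, N−k) = (3−1, 32−3) = (2, 29)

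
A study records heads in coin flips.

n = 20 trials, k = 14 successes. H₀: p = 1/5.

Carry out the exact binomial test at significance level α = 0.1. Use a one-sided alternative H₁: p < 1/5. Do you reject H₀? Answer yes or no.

reject H₀: no

Exact binomial: n=20, k=14, p₀=1/5=0.2000
P(X≤14) from Σ C(n,i)·p₀^i·(1−p₀)^(n−i)
p-value (one-sided, H₁ less) = 1.00000
At α=0.1: p ≥ α → fail to reject H₀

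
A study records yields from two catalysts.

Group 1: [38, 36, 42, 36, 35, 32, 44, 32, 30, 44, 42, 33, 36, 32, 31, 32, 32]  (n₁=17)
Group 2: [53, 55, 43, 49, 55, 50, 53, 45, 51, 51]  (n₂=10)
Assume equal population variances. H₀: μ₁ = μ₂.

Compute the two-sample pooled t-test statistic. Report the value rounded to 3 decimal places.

x̄₁=35.706, s₁=4.701, n₁=17
x̄₂=50.500, s₂=3.979, n₂=10
s_p² = [16·4.701² + 9·3.979²]/25 = 19.8412
SE = √(s_p²·(1/17+1/10)) = 1.7752
t = (35.706−50.500)/1.7752 = -8.3339
df = 25

test statistic = -8.334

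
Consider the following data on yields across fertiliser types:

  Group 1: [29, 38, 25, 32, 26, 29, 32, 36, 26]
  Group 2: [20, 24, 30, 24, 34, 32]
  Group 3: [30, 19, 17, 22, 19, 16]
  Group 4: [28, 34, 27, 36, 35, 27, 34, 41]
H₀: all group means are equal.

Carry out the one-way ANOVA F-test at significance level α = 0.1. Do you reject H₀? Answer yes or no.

Group means [30.33, 27.33, 20.50, 32.75], grand mean 28.345
SSB = Σnᵢ(x̄ᵢ−x̄)² = 566.218; SSW = ΣΣ(x−x̄ᵢ)² = 620.333
MSB = 566.218/3 = 188.7395; MSW = 620.333/25 = 24.8133
F = MSB/MSW = 7.6064
df = (3, 25)
p-value (upper-tail) = 0.00089
At α=0.1: p < α → reject H₀

reject H₀: yes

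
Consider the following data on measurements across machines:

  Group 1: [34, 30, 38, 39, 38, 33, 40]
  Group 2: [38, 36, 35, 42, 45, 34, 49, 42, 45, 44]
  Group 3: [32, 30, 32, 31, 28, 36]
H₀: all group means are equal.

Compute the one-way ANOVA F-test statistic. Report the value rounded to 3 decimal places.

test statistic = 10.146

Group means [36.00, 41.00, 31.50], grand mean 37.000
SSB = Σnᵢ(x̄ᵢ−x̄)² = 348.500; SSW = ΣΣ(x−x̄ᵢ)² = 343.500
MSB = 348.500/2 = 174.2500; MSW = 343.500/20 = 17.1750
F = MSB/MSW = 10.1456
df = (2, 20)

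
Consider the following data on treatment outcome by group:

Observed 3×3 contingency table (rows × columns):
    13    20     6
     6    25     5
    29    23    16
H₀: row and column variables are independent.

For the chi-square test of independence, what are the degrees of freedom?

df = (r−1)(c−1) = (3−1)·(3−1) = 4

degrees of freedom = 4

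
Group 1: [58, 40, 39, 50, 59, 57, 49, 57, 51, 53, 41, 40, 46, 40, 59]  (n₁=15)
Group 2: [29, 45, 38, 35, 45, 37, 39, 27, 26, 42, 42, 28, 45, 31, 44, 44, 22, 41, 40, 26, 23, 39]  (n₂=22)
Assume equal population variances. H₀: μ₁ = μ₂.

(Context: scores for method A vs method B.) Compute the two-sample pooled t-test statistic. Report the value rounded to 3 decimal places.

test statistic = 5.141

x̄₁=49.267, s₁=7.769, n₁=15
x̄₂=35.818, s₂=7.842, n₂=22
s_p² = [14·7.769² + 21·7.842²]/35 = 61.0345
SE = √(s_p²·(1/15+1/22)) = 2.6160
t = (49.267−35.818)/2.6160 = 5.1409
df = 35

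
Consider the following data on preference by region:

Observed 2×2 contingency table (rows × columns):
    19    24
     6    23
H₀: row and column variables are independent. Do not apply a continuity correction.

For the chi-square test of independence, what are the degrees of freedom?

df = (r−1)(c−1) = (2−1)·(2−1) = 1

degrees of freedom = 1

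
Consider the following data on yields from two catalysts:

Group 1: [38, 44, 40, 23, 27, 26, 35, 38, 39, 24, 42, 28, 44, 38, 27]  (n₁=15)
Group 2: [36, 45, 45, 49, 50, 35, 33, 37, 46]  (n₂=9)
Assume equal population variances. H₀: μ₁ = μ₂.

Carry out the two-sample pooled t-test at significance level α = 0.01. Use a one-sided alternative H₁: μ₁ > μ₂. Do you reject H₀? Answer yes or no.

reject H₀: no

x̄₁=34.200, s₁=7.523, n₁=15
x̄₂=41.778, s₂=6.496, n₂=9
s_p² = [14·7.523² + 8·6.496²]/22 = 51.3616
SE = √(s_p²·(1/15+1/9)) = 3.0217
t = (34.200−41.778)/3.0217 = -2.5077
df = 22
p-value (one-sided, H₁ greater) = 0.98999
At α=0.01: p ≥ α → fail to reject H₀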